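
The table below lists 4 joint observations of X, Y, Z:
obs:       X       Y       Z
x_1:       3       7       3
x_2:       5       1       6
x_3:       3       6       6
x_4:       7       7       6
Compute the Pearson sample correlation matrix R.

Step 1 — column means:
  mean(X) = (3 + 5 + 3 + 7) / 4 = 18/4 = 4.5
  mean(Y) = (7 + 1 + 6 + 7) / 4 = 21/4 = 5.25
  mean(Z) = (3 + 6 + 6 + 6) / 4 = 21/4 = 5.25

Step 2 — sample variances and covariances s[i,j] = (1/(n-1)) · Σ_k (x_{k,i} - mean_i) · (x_{k,j} - mean_j), with n-1 = 3:
  s[X,X] = ((-1.5)·(-1.5) + (0.5)·(0.5) + (-1.5)·(-1.5) + (2.5)·(2.5)) / 3 = 11/3 = 3.6667
  s[X,Y] = ((-1.5)·(1.75) + (0.5)·(-4.25) + (-1.5)·(0.75) + (2.5)·(1.75)) / 3 = -1.5/3 = -0.5
  s[X,Z] = ((-1.5)·(-2.25) + (0.5)·(0.75) + (-1.5)·(0.75) + (2.5)·(0.75)) / 3 = 4.5/3 = 1.5
  s[Y,Y] = ((1.75)·(1.75) + (-4.25)·(-4.25) + (0.75)·(0.75) + (1.75)·(1.75)) / 3 = 24.75/3 = 8.25
  s[Y,Z] = ((1.75)·(-2.25) + (-4.25)·(0.75) + (0.75)·(0.75) + (1.75)·(0.75)) / 3 = -5.25/3 = -1.75
  s[Z,Z] = ((-2.25)·(-2.25) + (0.75)·(0.75) + (0.75)·(0.75) + (0.75)·(0.75)) / 3 = 6.75/3 = 2.25
  Sample standard deviations s_i = √(s[i,i]):
  s(X) = √(3.6667) = 1.9149
  s(Y) = √(8.25) = 2.8723
  s(Z) = √(2.25) = 1.5

Step 3 — r_{ij} = s_{ij} / (s_i · s_j):
  r[X,X] = 1 (diagonal).
  r[X,Y] = -0.5 / (1.9149 · 2.8723) = -0.5 / 5.5 = -0.0909
  r[X,Z] = 1.5 / (1.9149 · 1.5) = 1.5 / 2.8723 = 0.5222
  r[Y,Y] = 1 (diagonal).
  r[Y,Z] = -1.75 / (2.8723 · 1.5) = -1.75 / 4.3084 = -0.4062
  r[Z,Z] = 1 (diagonal).

R is symmetric with unit diagonal. Assembling:

R = [[1, -0.0909, 0.5222],
 [-0.0909, 1, -0.4062],
 [0.5222, -0.4062, 1]]


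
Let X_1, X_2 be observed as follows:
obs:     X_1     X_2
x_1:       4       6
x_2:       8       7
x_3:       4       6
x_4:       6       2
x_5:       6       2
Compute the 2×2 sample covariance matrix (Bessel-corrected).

Step 1 — column means:
  mean(X_1) = (4 + 8 + 4 + 6 + 6) / 5 = 28/5 = 5.6
  mean(X_2) = (6 + 7 + 6 + 2 + 2) / 5 = 23/5 = 4.6

Step 2 — sample covariance S[i,j] = (1/(n-1)) · Σ_k (x_{k,i} - mean_i) · (x_{k,j} - mean_j), with n-1 = 4.
  S[X_1,X_1] = ((-1.6)·(-1.6) + (2.4)·(2.4) + (-1.6)·(-1.6) + (0.4)·(0.4) + (0.4)·(0.4)) / 4 = 11.2/4 = 2.8
  S[X_1,X_2] = ((-1.6)·(1.4) + (2.4)·(2.4) + (-1.6)·(1.4) + (0.4)·(-2.6) + (0.4)·(-2.6)) / 4 = -0.8/4 = -0.2
  S[X_2,X_2] = ((1.4)·(1.4) + (2.4)·(2.4) + (1.4)·(1.4) + (-2.6)·(-2.6) + (-2.6)·(-2.6)) / 4 = 23.2/4 = 5.8

S is symmetric (S[j,i] = S[i,j]). Assembling:

S = [[2.8, -0.2],
 [-0.2, 5.8]]


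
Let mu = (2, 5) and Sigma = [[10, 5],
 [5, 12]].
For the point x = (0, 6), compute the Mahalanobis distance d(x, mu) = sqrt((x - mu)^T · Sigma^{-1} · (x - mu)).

Step 1 — centre the observation: (x - mu) = (-2, 1).

Step 2 — invert Sigma. det(Sigma) = 10·12 - (5)² = 95.
  Sigma^{-1} = (1/det) · [[d, -b], [-b, a]] = [[0.1263, -0.0526],
 [-0.0526, 0.1053]].

Step 3 — form the quadratic (x - mu)^T · Sigma^{-1} · (x - mu):
  Sigma^{-1} · (x - mu) = (-0.3053, 0.2105).
  (x - mu)^T · [Sigma^{-1} · (x - mu)] = (-2)·(-0.3053) + (1)·(0.2105) = 0.8211.

Step 4 — take square root: d = √(0.8211) ≈ 0.9061.

d(x, mu) = √(0.8211) ≈ 0.9061


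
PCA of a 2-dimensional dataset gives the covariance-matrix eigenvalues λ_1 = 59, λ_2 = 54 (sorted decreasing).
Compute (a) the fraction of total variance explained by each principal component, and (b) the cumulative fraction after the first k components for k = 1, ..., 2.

Step 1 — total variance = trace(Sigma) = Σ λ_i = 59 + 54 = 113.

Step 2 — fraction explained by component i = λ_i / Σ λ:
  PC1: 59/113 = 0.5221
  PC2: 54/113 = 0.4779

Step 3 — cumulative fraction after k components = (λ_1 + ... + λ_k) / Σ λ:
  k = 1: 59/113 = 0.5221
  k = 2: (59 + 54)/113 = 113/113 = 1

Summary (fraction, with percent):

explained: PC1 0.5221 (52.21%), PC2 0.4779 (47.79%);  cumulative: 0.5221, 1


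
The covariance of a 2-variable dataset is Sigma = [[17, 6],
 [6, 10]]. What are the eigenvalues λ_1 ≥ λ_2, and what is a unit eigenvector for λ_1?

Step 1 — characteristic polynomial of 2×2 Sigma:
  det(Sigma - λI) = λ² - trace · λ + det = 0.
  trace = 17 + 10 = 27, det = 17·10 - (6)² = 134.
Step 2 — discriminant:
  Δ = trace² - 4·det = 729 - 536 = 193.
Step 3 — eigenvalues:
  λ = (trace ± √Δ)/2 = (27 ± 13.8924)/2,
  λ_1 = 20.4462,  λ_2 = 6.5538.

Step 4 — unit eigenvector for λ_1: solve (Sigma - λ_1 I)v = 0. First row:
  (17 - 20.4462)·v_x + (6)·v_y = 0, i.e. (-3.4462)·v_x + (6)·v_y = 0,
  so v ∝ (b, λ_1 - a) = (6, 3.4462) = u.
  ||u|| = √((6)² + (3.4462)²) = √(47.8764) ≈ 6.9193,
  v_1 = u/||u|| ≈ (0.8671, 0.4981) (||v_1|| = 1).

λ_1 = 20.4462,  λ_2 = 6.5538;  v_1 ≈ (0.8671, 0.4981)


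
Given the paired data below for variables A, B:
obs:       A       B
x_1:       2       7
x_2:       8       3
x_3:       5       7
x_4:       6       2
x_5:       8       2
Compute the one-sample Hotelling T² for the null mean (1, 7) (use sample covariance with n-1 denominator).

Step 1 — sample mean vector:
  mean(A) = (2 + 8 + 5 + 6 + 8) / 5 = 29/5 = 5.8
  mean(B) = (7 + 3 + 7 + 2 + 2) / 5 = 21/5 = 4.2
  x̄ = (5.8, 4.2),  deviation x̄ - mu_0 = (5.8, 4.2) - (1, 7) = (4.8, -2.8).

Step 2 — sample covariance matrix, S[i,j] = (1/(n-1)) · Σ_k (x_{k,i} - mean_i) · (x_{k,j} - mean_j), divisor n-1 = 4:
  S[A,A] = ((-3.8)·(-3.8) + (2.2)·(2.2) + (-0.8)·(-0.8) + (0.2)·(0.2) + (2.2)·(2.2)) / 4 = 24.8/4 = 6.2
  S[A,B] = ((-3.8)·(2.8) + (2.2)·(-1.2) + (-0.8)·(2.8) + (0.2)·(-2.2) + (2.2)·(-2.2)) / 4 = -20.8/4 = -5.2
  S[B,B] = ((2.8)·(2.8) + (-1.2)·(-1.2) + (2.8)·(2.8) + (-2.2)·(-2.2) + (-2.2)·(-2.2)) / 4 = 26.8/4 = 6.7
  S = [[6.2, -5.2],
 [-5.2, 6.7]].

Step 3 — invert S. det(S) = 6.2·6.7 - (-5.2)² = 14.5.
  S^{-1} = (1/det) · [[d, -b], [-b, a]] = [[0.4621, 0.3586],
 [0.3586, 0.4276]].

Step 4 — quadratic form (x̄ - mu_0)^T · S^{-1} · (x̄ - mu_0):
  S^{-1} · (x̄ - mu_0) = (1.2138, 0.5241),
  (x̄ - mu_0)^T · [...] = (4.8)·(1.2138) + (-2.8)·(0.5241) = 4.3586.

Step 5 — scale by n: T² = 5 · 4.3586 = 21.7931.

T² ≈ 21.7931


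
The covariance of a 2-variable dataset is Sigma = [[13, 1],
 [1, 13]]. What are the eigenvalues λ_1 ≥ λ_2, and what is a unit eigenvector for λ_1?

Step 1 — characteristic polynomial of 2×2 Sigma:
  det(Sigma - λI) = λ² - trace · λ + det = 0.
  trace = 13 + 13 = 26, det = 13·13 - (1)² = 168.
Step 2 — discriminant:
  Δ = trace² - 4·det = 676 - 672 = 4.
Step 3 — eigenvalues:
  λ = (trace ± √Δ)/2 = (26 ± 2)/2,
  λ_1 = 14,  λ_2 = 12.

Step 4 — unit eigenvector for λ_1: solve (Sigma - λ_1 I)v = 0. First row:
  (13 - 14)·v_x + (1)·v_y = 0, i.e. (-1)·v_x + (1)·v_y = 0,
  so v ∝ (b, λ_1 - a) = (1, 1) = u.
  ||u|| = √((1)² + (1)²) = √(2) ≈ 1.4142,
  v_1 = u/||u|| ≈ (0.7071, 0.7071) (||v_1|| = 1).

λ_1 = 14,  λ_2 = 12;  v_1 ≈ (0.7071, 0.7071)


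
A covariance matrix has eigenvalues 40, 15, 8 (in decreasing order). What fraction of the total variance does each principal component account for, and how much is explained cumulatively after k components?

Step 1 — total variance = trace(Sigma) = Σ λ_i = 40 + 15 + 8 = 63.

Step 2 — fraction explained by component i = λ_i / Σ λ:
  PC1: 40/63 = 0.6349
  PC2: 15/63 = 0.2381
  PC3: 8/63 = 0.127

Step 3 — cumulative fraction after k components = (λ_1 + ... + λ_k) / Σ λ:
  k = 1: 40/63 = 0.6349
  k = 2: (40 + 15)/63 = 55/63 = 0.873
  k = 3: (40 + 15 + 8)/63 = 63/63 = 1

Summary (fraction, with percent):

explained: PC1 0.6349 (63.49%), PC2 0.2381 (23.81%), PC3 0.127 (12.7%);  cumulative: 0.6349, 0.873, 1


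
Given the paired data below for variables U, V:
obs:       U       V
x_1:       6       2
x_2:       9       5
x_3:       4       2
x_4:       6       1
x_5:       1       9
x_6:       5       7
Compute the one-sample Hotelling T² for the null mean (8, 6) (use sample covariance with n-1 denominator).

Step 1 — sample mean vector:
  mean(U) = (6 + 9 + 4 + 6 + 1 + 5) / 6 = 31/6 = 5.1667
  mean(V) = (2 + 5 + 2 + 1 + 9 + 7) / 6 = 26/6 = 4.3333
  x̄ = (5.1667, 4.3333),  deviation x̄ - mu_0 = (5.1667, 4.3333) - (8, 6) = (-2.8333, -1.6667).

Step 2 — sample covariance matrix, S[i,j] = (1/(n-1)) · Σ_k (x_{k,i} - mean_i) · (x_{k,j} - mean_j), divisor n-1 = 5:
  S[U,U] = ((0.8333)·(0.8333) + (3.8333)·(3.8333) + (-1.1667)·(-1.1667) + (0.8333)·(0.8333) + (-4.1667)·(-4.1667) + (-0.1667)·(-0.1667)) / 5 = 34.8333/5 = 6.9667
  S[U,V] = ((0.8333)·(-2.3333) + (3.8333)·(0.6667) + (-1.1667)·(-2.3333) + (0.8333)·(-3.3333) + (-4.1667)·(4.6667) + (-0.1667)·(2.6667)) / 5 = -19.3333/5 = -3.8667
  S[V,V] = ((-2.3333)·(-2.3333) + (0.6667)·(0.6667) + (-2.3333)·(-2.3333) + (-3.3333)·(-3.3333) + (4.6667)·(4.6667) + (2.6667)·(2.6667)) / 5 = 51.3333/5 = 10.2667
  S = [[6.9667, -3.8667],
 [-3.8667, 10.2667]].

Step 3 — invert S. det(S) = 6.9667·10.2667 - (-3.8667)² = 56.5733.
  S^{-1} = (1/det) · [[d, -b], [-b, a]] = [[0.1815, 0.0683],
 [0.0683, 0.1231]].

Step 4 — quadratic form (x̄ - mu_0)^T · S^{-1} · (x̄ - mu_0):
  S^{-1} · (x̄ - mu_0) = (-0.6281, -0.3989),
  (x̄ - mu_0)^T · [...] = (-2.8333)·(-0.6281) + (-1.6667)·(-0.3989) = 2.4444.

Step 5 — scale by n: T² = 6 · 2.4444 = 14.6665.

T² ≈ 14.6665


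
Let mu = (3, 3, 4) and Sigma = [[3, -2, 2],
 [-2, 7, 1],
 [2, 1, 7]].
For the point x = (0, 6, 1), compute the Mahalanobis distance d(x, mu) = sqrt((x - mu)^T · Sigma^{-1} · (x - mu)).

Step 1 — centre the observation: (x - mu) = (-3, 3, -3).

Step 2 — invert Sigma (cofactor / det for 3×3, or solve directly):
  Sigma^{-1} = [[0.6, 0.2, -0.2],
 [0.2, 0.2125, -0.0875],
 [-0.2, -0.0875, 0.2125]].

Step 3 — form the quadratic (x - mu)^T · Sigma^{-1} · (x - mu):
  Sigma^{-1} · (x - mu) = (-0.6, 0.3, -0.3).
  (x - mu)^T · [Sigma^{-1} · (x - mu)] = (-3)·(-0.6) + (3)·(0.3) + (-3)·(-0.3) = 3.6.

Step 4 — take square root: d = √(3.6) ≈ 1.8974.

d(x, mu) = √(3.6) ≈ 1.8974


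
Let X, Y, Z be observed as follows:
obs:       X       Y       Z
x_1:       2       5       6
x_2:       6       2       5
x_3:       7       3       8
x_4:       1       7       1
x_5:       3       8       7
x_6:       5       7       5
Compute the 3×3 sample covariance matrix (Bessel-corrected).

Step 1 — column means:
  mean(X) = (2 + 6 + 7 + 1 + 3 + 5) / 6 = 24/6 = 4
  mean(Y) = (5 + 2 + 3 + 7 + 8 + 7) / 6 = 32/6 = 5.3333
  mean(Z) = (6 + 5 + 8 + 1 + 7 + 5) / 6 = 32/6 = 5.3333

Step 2 — sample covariance S[i,j] = (1/(n-1)) · Σ_k (x_{k,i} - mean_i) · (x_{k,j} - mean_j), with n-1 = 5.
  S[X,X] = ((-2)·(-2) + (2)·(2) + (3)·(3) + (-3)·(-3) + (-1)·(-1) + (1)·(1)) / 5 = 28/5 = 5.6
  S[X,Y] = ((-2)·(-0.3333) + (2)·(-3.3333) + (3)·(-2.3333) + (-3)·(1.6667) + (-1)·(2.6667) + (1)·(1.6667)) / 5 = -19/5 = -3.8
  S[X,Z] = ((-2)·(0.6667) + (2)·(-0.3333) + (3)·(2.6667) + (-3)·(-4.3333) + (-1)·(1.6667) + (1)·(-0.3333)) / 5 = 17/5 = 3.4
  S[Y,Y] = ((-0.3333)·(-0.3333) + (-3.3333)·(-3.3333) + (-2.3333)·(-2.3333) + (1.6667)·(1.6667) + (2.6667)·(2.6667) + (1.6667)·(1.6667)) / 5 = 29.3333/5 = 5.8667
  S[Y,Z] = ((-0.3333)·(0.6667) + (-3.3333)·(-0.3333) + (-2.3333)·(2.6667) + (1.6667)·(-4.3333) + (2.6667)·(1.6667) + (1.6667)·(-0.3333)) / 5 = -8.6667/5 = -1.7333
  S[Z,Z] = ((0.6667)·(0.6667) + (-0.3333)·(-0.3333) + (2.6667)·(2.6667) + (-4.3333)·(-4.3333) + (1.6667)·(1.6667) + (-0.3333)·(-0.3333)) / 5 = 29.3333/5 = 5.8667

S is symmetric (S[j,i] = S[i,j]). Assembling:

S = [[5.6, -3.8, 3.4],
 [-3.8, 5.8667, -1.7333],
 [3.4, -1.7333, 5.8667]]


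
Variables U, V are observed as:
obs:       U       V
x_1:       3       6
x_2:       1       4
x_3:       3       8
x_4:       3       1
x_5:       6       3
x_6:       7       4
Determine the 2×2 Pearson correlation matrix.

Step 1 — column means:
  mean(U) = (3 + 1 + 3 + 3 + 6 + 7) / 6 = 23/6 = 3.8333
  mean(V) = (6 + 4 + 8 + 1 + 3 + 4) / 6 = 26/6 = 4.3333

Step 2 — sample variances and covariances s[i,j] = (1/(n-1)) · Σ_k (x_{k,i} - mean_i) · (x_{k,j} - mean_j), with n-1 = 5:
  s[U,U] = ((-0.8333)·(-0.8333) + (-2.8333)·(-2.8333) + (-0.8333)·(-0.8333) + (-0.8333)·(-0.8333) + (2.1667)·(2.1667) + (3.1667)·(3.1667)) / 5 = 24.8333/5 = 4.9667
  s[U,V] = ((-0.8333)·(1.6667) + (-2.8333)·(-0.3333) + (-0.8333)·(3.6667) + (-0.8333)·(-3.3333) + (2.1667)·(-1.3333) + (3.1667)·(-0.3333)) / 5 = -4.6667/5 = -0.9333
  s[V,V] = ((1.6667)·(1.6667) + (-0.3333)·(-0.3333) + (3.6667)·(3.6667) + (-3.3333)·(-3.3333) + (-1.3333)·(-1.3333) + (-0.3333)·(-0.3333)) / 5 = 29.3333/5 = 5.8667
  Sample standard deviations s_i = √(s[i,i]):
  s(U) = √(4.9667) = 2.2286
  s(V) = √(5.8667) = 2.4221

Step 3 — r_{ij} = s_{ij} / (s_i · s_j):
  r[U,U] = 1 (diagonal).
  r[U,V] = -0.9333 / (2.2286 · 2.4221) = -0.9333 / 5.3979 = -0.1729
  r[V,V] = 1 (diagonal).

R is symmetric with unit diagonal. Assembling:

R = [[1, -0.1729],
 [-0.1729, 1]]


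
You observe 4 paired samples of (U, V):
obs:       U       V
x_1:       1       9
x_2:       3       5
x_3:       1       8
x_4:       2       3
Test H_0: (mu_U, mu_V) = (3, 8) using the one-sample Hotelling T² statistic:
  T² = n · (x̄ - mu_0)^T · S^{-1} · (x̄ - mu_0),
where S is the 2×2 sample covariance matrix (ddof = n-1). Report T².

Step 1 — sample mean vector:
  mean(U) = (1 + 3 + 1 + 2) / 4 = 7/4 = 1.75
  mean(V) = (9 + 5 + 8 + 3) / 4 = 25/4 = 6.25
  x̄ = (1.75, 6.25),  deviation x̄ - mu_0 = (1.75, 6.25) - (3, 8) = (-1.25, -1.75).

Step 2 — sample covariance matrix, S[i,j] = (1/(n-1)) · Σ_k (x_{k,i} - mean_i) · (x_{k,j} - mean_j), divisor n-1 = 3:
  S[U,U] = ((-0.75)·(-0.75) + (1.25)·(1.25) + (-0.75)·(-0.75) + (0.25)·(0.25)) / 3 = 2.75/3 = 0.9167
  S[U,V] = ((-0.75)·(2.75) + (1.25)·(-1.25) + (-0.75)·(1.75) + (0.25)·(-3.25)) / 3 = -5.75/3 = -1.9167
  S[V,V] = ((2.75)·(2.75) + (-1.25)·(-1.25) + (1.75)·(1.75) + (-3.25)·(-3.25)) / 3 = 22.75/3 = 7.5833
  S = [[0.9167, -1.9167],
 [-1.9167, 7.5833]].

Step 3 — invert S. det(S) = 0.9167·7.5833 - (-1.9167)² = 3.2778.
  S^{-1} = (1/det) · [[d, -b], [-b, a]] = [[2.3136, 0.5847],
 [0.5847, 0.2797]].

Step 4 — quadratic form (x̄ - mu_0)^T · S^{-1} · (x̄ - mu_0):
  S^{-1} · (x̄ - mu_0) = (-3.9153, -1.2203),
  (x̄ - mu_0)^T · [...] = (-1.25)·(-3.9153) + (-1.75)·(-1.2203) = 7.0297.

Step 5 — scale by n: T² = 4 · 7.0297 = 28.1186.

T² ≈ 28.1186


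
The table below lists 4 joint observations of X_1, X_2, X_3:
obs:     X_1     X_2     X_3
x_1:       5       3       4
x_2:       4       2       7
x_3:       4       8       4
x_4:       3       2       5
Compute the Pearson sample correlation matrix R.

Step 1 — column means:
  mean(X_1) = (5 + 4 + 4 + 3) / 4 = 16/4 = 4
  mean(X_2) = (3 + 2 + 8 + 2) / 4 = 15/4 = 3.75
  mean(X_3) = (4 + 7 + 4 + 5) / 4 = 20/4 = 5

Step 2 — sample variances and covariances s[i,j] = (1/(n-1)) · Σ_k (x_{k,i} - mean_i) · (x_{k,j} - mean_j), with n-1 = 3:
  s[X_1,X_1] = ((1)·(1) + (0)·(0) + (0)·(0) + (-1)·(-1)) / 3 = 2/3 = 0.6667
  s[X_1,X_2] = ((1)·(-0.75) + (0)·(-1.75) + (0)·(4.25) + (-1)·(-1.75)) / 3 = 1/3 = 0.3333
  s[X_1,X_3] = ((1)·(-1) + (0)·(2) + (0)·(-1) + (-1)·(0)) / 3 = -1/3 = -0.3333
  s[X_2,X_2] = ((-0.75)·(-0.75) + (-1.75)·(-1.75) + (4.25)·(4.25) + (-1.75)·(-1.75)) / 3 = 24.75/3 = 8.25
  s[X_2,X_3] = ((-0.75)·(-1) + (-1.75)·(2) + (4.25)·(-1) + (-1.75)·(0)) / 3 = -7/3 = -2.3333
  s[X_3,X_3] = ((-1)·(-1) + (2)·(2) + (-1)·(-1) + (0)·(0)) / 3 = 6/3 = 2
  Sample standard deviations s_i = √(s[i,i]):
  s(X_1) = √(0.6667) = 0.8165
  s(X_2) = √(8.25) = 2.8723
  s(X_3) = √(2) = 1.4142

Step 3 — r_{ij} = s_{ij} / (s_i · s_j):
  r[X_1,X_1] = 1 (diagonal).
  r[X_1,X_2] = 0.3333 / (0.8165 · 2.8723) = 0.3333 / 2.3452 = 0.1421
  r[X_1,X_3] = -0.3333 / (0.8165 · 1.4142) = -0.3333 / 1.1547 = -0.2887
  r[X_2,X_2] = 1 (diagonal).
  r[X_2,X_3] = -2.3333 / (2.8723 · 1.4142) = -2.3333 / 4.062 = -0.5744
  r[X_3,X_3] = 1 (diagonal).

R is symmetric with unit diagonal. Assembling:

R = [[1, 0.1421, -0.2887],
 [0.1421, 1, -0.5744],
 [-0.2887, -0.5744, 1]]


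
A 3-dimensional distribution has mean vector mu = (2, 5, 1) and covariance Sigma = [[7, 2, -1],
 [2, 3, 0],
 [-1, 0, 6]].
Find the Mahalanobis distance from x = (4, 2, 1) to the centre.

Step 1 — centre the observation: (x - mu) = (2, -3, 0).

Step 2 — invert Sigma (cofactor / det for 3×3, or solve directly):
  Sigma^{-1} = [[0.1818, -0.1212, 0.0303],
 [-0.1212, 0.4141, -0.0202],
 [0.0303, -0.0202, 0.1717]].

Step 3 — form the quadratic (x - mu)^T · Sigma^{-1} · (x - mu):
  Sigma^{-1} · (x - mu) = (0.7273, -1.4848, 0.1212).
  (x - mu)^T · [Sigma^{-1} · (x - mu)] = (2)·(0.7273) + (-3)·(-1.4848) + (0)·(0.1212) = 5.9091.

Step 4 — take square root: d = √(5.9091) ≈ 2.4309.

d(x, mu) = √(5.9091) ≈ 2.4309


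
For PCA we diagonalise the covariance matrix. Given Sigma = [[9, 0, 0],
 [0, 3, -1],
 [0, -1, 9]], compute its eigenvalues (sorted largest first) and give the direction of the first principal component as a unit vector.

Step 1 — characteristic polynomial p(λ) = det(λI - Sigma) = λ³ - tr·λ² + c_1·λ - det, where tr = trace, c_1 = sum of the principal 2×2 minors, det = det(Sigma):
  tr = 9 + 3 + 9 = 21,
  c_1 = (9·3 - (0)²) + (9·9 - (0)²) + (3·9 - (-1)²) = 27 + 81 + 26 = 134,
  det = 9·(3·9 - (-1)²) - (0)·((0)·9 - (-1)·(0)) + (0)·((0)·(-1) - 3·(0)) = 9·(26) - (0)·(0) + (0)·(0) = 234.
  So p(λ) = λ³ - 21λ² + 134λ - 234.
Step 2 — look for an integer root (rational root theorem: any rational root is an integer divisor of 234). Testing λ = 9:
  p(9) = 729 - 1701 + 1206 - 234 = 0  ✓
  Dividing out (λ - 9): p(λ) = (λ - 9)(λ² - 12λ + 26).
Step 3 — remaining eigenvalues from the quadratic λ² - 12λ + 26 = 0:
  Δ = 12² - 4·26 = 144 - 104 = 40,  λ = (12 ± √40)/2 = (12 ± 6.3246)/2 ≈ 9.1623 or 2.8377.
  Sorted: λ_1 = 9.1623,  λ_2 = 9,  λ_3 = 2.8377  (check: sum = 21 = tr ✓).

Step 4 — unit eigenvector for λ_1 ≈ 9.1623: v spans the null space of (Sigma - λ_1 I), whose rows are
  r_1 = (-0.1623, 0, 0),  r_2 = (0, -6.1623, -1),  r_3 = (0, -1, -0.1623).
  v is orthogonal to every row, so take v ∝ r_1 × r_2 = ((0)·(-1) - (0)·(-6.1623), (0)·(0) - (-0.1623)·(-1), (-0.1623)·(-6.1623) - (0)·(0)) ≈ (0, -0.1623, 1).
  Rescale (multiply by -1 so the first nonzero entry is positive): u = (0, 0.1623, -1).
  ||u|| = √((0)² + (0.1623)² + (-1)²) = √(1.0263) ≈ 1.0131,  v_1 = u/||u|| ≈ (0, 0.1602, -0.9871) (||v_1|| = 1).

λ_1 = 9.1623,  λ_2 = 9,  λ_3 = 2.8377;  v_1 ≈ (0, 0.1602, -0.9871)


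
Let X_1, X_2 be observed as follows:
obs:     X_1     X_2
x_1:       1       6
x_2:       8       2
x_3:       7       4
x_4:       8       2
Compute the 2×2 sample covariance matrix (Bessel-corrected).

Step 1 — column means:
  mean(X_1) = (1 + 8 + 7 + 8) / 4 = 24/4 = 6
  mean(X_2) = (6 + 2 + 4 + 2) / 4 = 14/4 = 3.5

Step 2 — sample covariance S[i,j] = (1/(n-1)) · Σ_k (x_{k,i} - mean_i) · (x_{k,j} - mean_j), with n-1 = 3.
  S[X_1,X_1] = ((-5)·(-5) + (2)·(2) + (1)·(1) + (2)·(2)) / 3 = 34/3 = 11.3333
  S[X_1,X_2] = ((-5)·(2.5) + (2)·(-1.5) + (1)·(0.5) + (2)·(-1.5)) / 3 = -18/3 = -6
  S[X_2,X_2] = ((2.5)·(2.5) + (-1.5)·(-1.5) + (0.5)·(0.5) + (-1.5)·(-1.5)) / 3 = 11/3 = 3.6667

S is symmetric (S[j,i] = S[i,j]). Assembling:

S = [[11.3333, -6],
 [-6, 3.6667]]


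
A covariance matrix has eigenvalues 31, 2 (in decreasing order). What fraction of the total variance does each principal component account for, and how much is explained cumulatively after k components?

Step 1 — total variance = trace(Sigma) = Σ λ_i = 31 + 2 = 33.

Step 2 — fraction explained by component i = λ_i / Σ λ:
  PC1: 31/33 = 0.9394
  PC2: 2/33 = 0.0606

Step 3 — cumulative fraction after k components = (λ_1 + ... + λ_k) / Σ λ:
  k = 1: 31/33 = 0.9394
  k = 2: (31 + 2)/33 = 33/33 = 1

Summary (fraction, with percent):

explained: PC1 0.9394 (93.94%), PC2 0.0606 (6.06%);  cumulative: 0.9394, 1


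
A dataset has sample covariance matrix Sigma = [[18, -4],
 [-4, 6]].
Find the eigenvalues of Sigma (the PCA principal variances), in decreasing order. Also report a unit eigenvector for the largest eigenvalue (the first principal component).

Step 1 — characteristic polynomial of 2×2 Sigma:
  det(Sigma - λI) = λ² - trace · λ + det = 0.
  trace = 18 + 6 = 24, det = 18·6 - (-4)² = 92.
Step 2 — discriminant:
  Δ = trace² - 4·det = 576 - 368 = 208.
Step 3 — eigenvalues:
  λ = (trace ± √Δ)/2 = (24 ± 14.4222)/2,
  λ_1 = 19.2111,  λ_2 = 4.7889.

Step 4 — unit eigenvector for λ_1: solve (Sigma - λ_1 I)v = 0. First row:
  (18 - 19.2111)·v_x + (-4)·v_y = 0, i.e. (-1.2111)·v_x + (-4)·v_y = 0,
  so v ∝ (b, λ_1 - a) = (-4, 1.2111); multiply by -1 so the first entry is positive: u = (4, -1.2111).
  ||u|| = √((4)² + (-1.2111)²) = √(17.4668) ≈ 4.1793,
  v_1 = u/||u|| ≈ (0.9571, -0.2898) (||v_1|| = 1).

λ_1 = 19.2111,  λ_2 = 4.7889;  v_1 ≈ (0.9571, -0.2898)


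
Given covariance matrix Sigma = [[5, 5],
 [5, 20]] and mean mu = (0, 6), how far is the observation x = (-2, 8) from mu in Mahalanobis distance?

Step 1 — centre the observation: (x - mu) = (-2, 2).

Step 2 — invert Sigma. det(Sigma) = 5·20 - (5)² = 75.
  Sigma^{-1} = (1/det) · [[d, -b], [-b, a]] = [[0.2667, -0.0667],
 [-0.0667, 0.0667]].

Step 3 — form the quadratic (x - mu)^T · Sigma^{-1} · (x - mu):
  Sigma^{-1} · (x - mu) = (-0.6667, 0.2667).
  (x - mu)^T · [Sigma^{-1} · (x - mu)] = (-2)·(-0.6667) + (2)·(0.2667) = 1.8667.

Step 4 — take square root: d = √(1.8667) ≈ 1.3663.

d(x, mu) = √(1.8667) ≈ 1.3663


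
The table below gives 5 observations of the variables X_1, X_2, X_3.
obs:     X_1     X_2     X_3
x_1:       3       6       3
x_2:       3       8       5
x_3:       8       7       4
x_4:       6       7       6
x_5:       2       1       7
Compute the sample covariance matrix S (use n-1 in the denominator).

Step 1 — column means:
  mean(X_1) = (3 + 3 + 8 + 6 + 2) / 5 = 22/5 = 4.4
  mean(X_2) = (6 + 8 + 7 + 7 + 1) / 5 = 29/5 = 5.8
  mean(X_3) = (3 + 5 + 4 + 6 + 7) / 5 = 25/5 = 5

Step 2 — sample covariance S[i,j] = (1/(n-1)) · Σ_k (x_{k,i} - mean_i) · (x_{k,j} - mean_j), with n-1 = 4.
  S[X_1,X_1] = ((-1.4)·(-1.4) + (-1.4)·(-1.4) + (3.6)·(3.6) + (1.6)·(1.6) + (-2.4)·(-2.4)) / 4 = 25.2/4 = 6.3
  S[X_1,X_2] = ((-1.4)·(0.2) + (-1.4)·(2.2) + (3.6)·(1.2) + (1.6)·(1.2) + (-2.4)·(-4.8)) / 4 = 14.4/4 = 3.6
  S[X_1,X_3] = ((-1.4)·(-2) + (-1.4)·(0) + (3.6)·(-1) + (1.6)·(1) + (-2.4)·(2)) / 4 = -4/4 = -1
  S[X_2,X_2] = ((0.2)·(0.2) + (2.2)·(2.2) + (1.2)·(1.2) + (1.2)·(1.2) + (-4.8)·(-4.8)) / 4 = 30.8/4 = 7.7
  S[X_2,X_3] = ((0.2)·(-2) + (2.2)·(0) + (1.2)·(-1) + (1.2)·(1) + (-4.8)·(2)) / 4 = -10/4 = -2.5
  S[X_3,X_3] = ((-2)·(-2) + (0)·(0) + (-1)·(-1) + (1)·(1) + (2)·(2)) / 4 = 10/4 = 2.5

S is symmetric (S[j,i] = S[i,j]). Assembling:

S = [[6.3, 3.6, -1],
 [3.6, 7.7, -2.5],
 [-1, -2.5, 2.5]]


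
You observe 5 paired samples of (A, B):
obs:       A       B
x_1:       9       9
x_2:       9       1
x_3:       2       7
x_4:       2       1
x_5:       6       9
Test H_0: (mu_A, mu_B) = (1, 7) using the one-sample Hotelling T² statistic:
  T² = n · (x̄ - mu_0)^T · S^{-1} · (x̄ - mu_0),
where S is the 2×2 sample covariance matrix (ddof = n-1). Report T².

Step 1 — sample mean vector:
  mean(A) = (9 + 9 + 2 + 2 + 6) / 5 = 28/5 = 5.6
  mean(B) = (9 + 1 + 7 + 1 + 9) / 5 = 27/5 = 5.4
  x̄ = (5.6, 5.4),  deviation x̄ - mu_0 = (5.6, 5.4) - (1, 7) = (4.6, -1.6).

Step 2 — sample covariance matrix, S[i,j] = (1/(n-1)) · Σ_k (x_{k,i} - mean_i) · (x_{k,j} - mean_j), divisor n-1 = 4:
  S[A,A] = ((3.4)·(3.4) + (3.4)·(3.4) + (-3.6)·(-3.6) + (-3.6)·(-3.6) + (0.4)·(0.4)) / 4 = 49.2/4 = 12.3
  S[A,B] = ((3.4)·(3.6) + (3.4)·(-4.4) + (-3.6)·(1.6) + (-3.6)·(-4.4) + (0.4)·(3.6)) / 4 = 8.8/4 = 2.2
  S[B,B] = ((3.6)·(3.6) + (-4.4)·(-4.4) + (1.6)·(1.6) + (-4.4)·(-4.4) + (3.6)·(3.6)) / 4 = 67.2/4 = 16.8
  S = [[12.3, 2.2],
 [2.2, 16.8]].

Step 3 — invert S. det(S) = 12.3·16.8 - (2.2)² = 201.8.
  S^{-1} = (1/det) · [[d, -b], [-b, a]] = [[0.0833, -0.0109],
 [-0.0109, 0.061]].

Step 4 — quadratic form (x̄ - mu_0)^T · S^{-1} · (x̄ - mu_0):
  S^{-1} · (x̄ - mu_0) = (0.4004, -0.1477),
  (x̄ - mu_0)^T · [...] = (4.6)·(0.4004) + (-1.6)·(-0.1477) = 2.0781.

Step 5 — scale by n: T² = 5 · 2.0781 = 10.3905.

T² ≈ 10.3905


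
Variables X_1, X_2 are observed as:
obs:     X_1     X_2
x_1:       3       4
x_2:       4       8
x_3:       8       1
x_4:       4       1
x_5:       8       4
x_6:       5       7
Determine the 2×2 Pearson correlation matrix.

Step 1 — column means:
  mean(X_1) = (3 + 4 + 8 + 4 + 8 + 5) / 6 = 32/6 = 5.3333
  mean(X_2) = (4 + 8 + 1 + 1 + 4 + 7) / 6 = 25/6 = 4.1667

Step 2 — sample variances and covariances s[i,j] = (1/(n-1)) · Σ_k (x_{k,i} - mean_i) · (x_{k,j} - mean_j), with n-1 = 5:
  s[X_1,X_1] = ((-2.3333)·(-2.3333) + (-1.3333)·(-1.3333) + (2.6667)·(2.6667) + (-1.3333)·(-1.3333) + (2.6667)·(2.6667) + (-0.3333)·(-0.3333)) / 5 = 23.3333/5 = 4.6667
  s[X_1,X_2] = ((-2.3333)·(-0.1667) + (-1.3333)·(3.8333) + (2.6667)·(-3.1667) + (-1.3333)·(-3.1667) + (2.6667)·(-0.1667) + (-0.3333)·(2.8333)) / 5 = -10.3333/5 = -2.0667
  s[X_2,X_2] = ((-0.1667)·(-0.1667) + (3.8333)·(3.8333) + (-3.1667)·(-3.1667) + (-3.1667)·(-3.1667) + (-0.1667)·(-0.1667) + (2.8333)·(2.8333)) / 5 = 42.8333/5 = 8.5667
  Sample standard deviations s_i = √(s[i,i]):
  s(X_1) = √(4.6667) = 2.1602
  s(X_2) = √(8.5667) = 2.9269

Step 3 — r_{ij} = s_{ij} / (s_i · s_j):
  r[X_1,X_1] = 1 (diagonal).
  r[X_1,X_2] = -2.0667 / (2.1602 · 2.9269) = -2.0667 / 6.3228 = -0.3269
  r[X_2,X_2] = 1 (diagonal).

R is symmetric with unit diagonal. Assembling:

R = [[1, -0.3269],
 [-0.3269, 1]]


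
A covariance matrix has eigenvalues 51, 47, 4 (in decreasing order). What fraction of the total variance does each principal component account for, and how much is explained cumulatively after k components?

Step 1 — total variance = trace(Sigma) = Σ λ_i = 51 + 47 + 4 = 102.

Step 2 — fraction explained by component i = λ_i / Σ λ:
  PC1: 51/102 = 0.5
  PC2: 47/102 = 0.4608
  PC3: 4/102 = 0.0392

Step 3 — cumulative fraction after k components = (λ_1 + ... + λ_k) / Σ λ:
  k = 1: 51/102 = 0.5
  k = 2: (51 + 47)/102 = 98/102 = 0.9608
  k = 3: (51 + 47 + 4)/102 = 102/102 = 1

Summary (fraction, with percent):

explained: PC1 0.5 (50%), PC2 0.4608 (46.08%), PC3 0.0392 (3.92%);  cumulative: 0.5, 0.9608, 1


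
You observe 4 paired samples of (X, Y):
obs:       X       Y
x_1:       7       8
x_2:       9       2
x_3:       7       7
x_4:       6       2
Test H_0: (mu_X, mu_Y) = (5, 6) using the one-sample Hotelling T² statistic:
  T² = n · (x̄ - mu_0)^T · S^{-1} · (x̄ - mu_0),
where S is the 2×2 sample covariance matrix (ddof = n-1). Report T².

Step 1 — sample mean vector:
  mean(X) = (7 + 9 + 7 + 6) / 4 = 29/4 = 7.25
  mean(Y) = (8 + 2 + 7 + 2) / 4 = 19/4 = 4.75
  x̄ = (7.25, 4.75),  deviation x̄ - mu_0 = (7.25, 4.75) - (5, 6) = (2.25, -1.25).

Step 2 — sample covariance matrix, S[i,j] = (1/(n-1)) · Σ_k (x_{k,i} - mean_i) · (x_{k,j} - mean_j), divisor n-1 = 3:
  S[X,X] = ((-0.25)·(-0.25) + (1.75)·(1.75) + (-0.25)·(-0.25) + (-1.25)·(-1.25)) / 3 = 4.75/3 = 1.5833
  S[X,Y] = ((-0.25)·(3.25) + (1.75)·(-2.75) + (-0.25)·(2.25) + (-1.25)·(-2.75)) / 3 = -2.75/3 = -0.9167
  S[Y,Y] = ((3.25)·(3.25) + (-2.75)·(-2.75) + (2.25)·(2.25) + (-2.75)·(-2.75)) / 3 = 30.75/3 = 10.25
  S = [[1.5833, -0.9167],
 [-0.9167, 10.25]].

Step 3 — invert S. det(S) = 1.5833·10.25 - (-0.9167)² = 15.3889.
  S^{-1} = (1/det) · [[d, -b], [-b, a]] = [[0.6661, 0.0596],
 [0.0596, 0.1029]].

Step 4 — quadratic form (x̄ - mu_0)^T · S^{-1} · (x̄ - mu_0):
  S^{-1} · (x̄ - mu_0) = (1.4242, 0.0054),
  (x̄ - mu_0)^T · [...] = (2.25)·(1.4242) + (-1.25)·(0.0054) = 3.1977.

Step 5 — scale by n: T² = 4 · 3.1977 = 12.7906.

T² ≈ 12.7906


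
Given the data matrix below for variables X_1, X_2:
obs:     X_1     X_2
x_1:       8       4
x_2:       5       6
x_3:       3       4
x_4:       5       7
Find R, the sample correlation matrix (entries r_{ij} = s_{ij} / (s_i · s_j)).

Step 1 — column means:
  mean(X_1) = (8 + 5 + 3 + 5) / 4 = 21/4 = 5.25
  mean(X_2) = (4 + 6 + 4 + 7) / 4 = 21/4 = 5.25

Step 2 — sample variances and covariances s[i,j] = (1/(n-1)) · Σ_k (x_{k,i} - mean_i) · (x_{k,j} - mean_j), with n-1 = 3:
  s[X_1,X_1] = ((2.75)·(2.75) + (-0.25)·(-0.25) + (-2.25)·(-2.25) + (-0.25)·(-0.25)) / 3 = 12.75/3 = 4.25
  s[X_1,X_2] = ((2.75)·(-1.25) + (-0.25)·(0.75) + (-2.25)·(-1.25) + (-0.25)·(1.75)) / 3 = -1.25/3 = -0.4167
  s[X_2,X_2] = ((-1.25)·(-1.25) + (0.75)·(0.75) + (-1.25)·(-1.25) + (1.75)·(1.75)) / 3 = 6.75/3 = 2.25
  Sample standard deviations s_i = √(s[i,i]):
  s(X_1) = √(4.25) = 2.0616
  s(X_2) = √(2.25) = 1.5

Step 3 — r_{ij} = s_{ij} / (s_i · s_j):
  r[X_1,X_1] = 1 (diagonal).
  r[X_1,X_2] = -0.4167 / (2.0616 · 1.5) = -0.4167 / 3.0923 = -0.1347
  r[X_2,X_2] = 1 (diagonal).

R is symmetric with unit diagonal. Assembling:

R = [[1, -0.1347],
 [-0.1347, 1]]


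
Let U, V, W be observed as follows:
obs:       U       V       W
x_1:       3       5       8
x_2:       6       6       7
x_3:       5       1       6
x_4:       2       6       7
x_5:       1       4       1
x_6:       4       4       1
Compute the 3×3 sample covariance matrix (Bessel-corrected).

Step 1 — column means:
  mean(U) = (3 + 6 + 5 + 2 + 1 + 4) / 6 = 21/6 = 3.5
  mean(V) = (5 + 6 + 1 + 6 + 4 + 4) / 6 = 26/6 = 4.3333
  mean(W) = (8 + 7 + 6 + 7 + 1 + 1) / 6 = 30/6 = 5

Step 2 — sample covariance S[i,j] = (1/(n-1)) · Σ_k (x_{k,i} - mean_i) · (x_{k,j} - mean_j), with n-1 = 5.
  S[U,U] = ((-0.5)·(-0.5) + (2.5)·(2.5) + (1.5)·(1.5) + (-1.5)·(-1.5) + (-2.5)·(-2.5) + (0.5)·(0.5)) / 5 = 17.5/5 = 3.5
  S[U,V] = ((-0.5)·(0.6667) + (2.5)·(1.6667) + (1.5)·(-3.3333) + (-1.5)·(1.6667) + (-2.5)·(-0.3333) + (0.5)·(-0.3333)) / 5 = -3/5 = -0.6
  S[U,W] = ((-0.5)·(3) + (2.5)·(2) + (1.5)·(1) + (-1.5)·(2) + (-2.5)·(-4) + (0.5)·(-4)) / 5 = 10/5 = 2
  S[V,V] = ((0.6667)·(0.6667) + (1.6667)·(1.6667) + (-3.3333)·(-3.3333) + (1.6667)·(1.6667) + (-0.3333)·(-0.3333) + (-0.3333)·(-0.3333)) / 5 = 17.3333/5 = 3.4667
  S[V,W] = ((0.6667)·(3) + (1.6667)·(2) + (-3.3333)·(1) + (1.6667)·(2) + (-0.3333)·(-4) + (-0.3333)·(-4)) / 5 = 8/5 = 1.6
  S[W,W] = ((3)·(3) + (2)·(2) + (1)·(1) + (2)·(2) + (-4)·(-4) + (-4)·(-4)) / 5 = 50/5 = 10

S is symmetric (S[j,i] = S[i,j]). Assembling:

S = [[3.5, -0.6, 2],
 [-0.6, 3.4667, 1.6],
 [2, 1.6, 10]]


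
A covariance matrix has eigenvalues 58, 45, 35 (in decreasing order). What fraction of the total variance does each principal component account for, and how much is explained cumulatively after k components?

Step 1 — total variance = trace(Sigma) = Σ λ_i = 58 + 45 + 35 = 138.

Step 2 — fraction explained by component i = λ_i / Σ λ:
  PC1: 58/138 = 0.4203
  PC2: 45/138 = 0.3261
  PC3: 35/138 = 0.2536

Step 3 — cumulative fraction after k components = (λ_1 + ... + λ_k) / Σ λ:
  k = 1: 58/138 = 0.4203
  k = 2: (58 + 45)/138 = 103/138 = 0.7464
  k = 3: (58 + 45 + 35)/138 = 138/138 = 1

Summary (fraction, with percent):

explained: PC1 0.4203 (42.03%), PC2 0.3261 (32.61%), PC3 0.2536 (25.36%);  cumulative: 0.4203, 0.7464, 1


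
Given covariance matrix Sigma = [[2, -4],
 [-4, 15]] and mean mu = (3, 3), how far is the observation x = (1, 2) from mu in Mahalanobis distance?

Step 1 — centre the observation: (x - mu) = (-2, -1).

Step 2 — invert Sigma. det(Sigma) = 2·15 - (-4)² = 14.
  Sigma^{-1} = (1/det) · [[d, -b], [-b, a]] = [[1.0714, 0.2857],
 [0.2857, 0.1429]].

Step 3 — form the quadratic (x - mu)^T · Sigma^{-1} · (x - mu):
  Sigma^{-1} · (x - mu) = (-2.4286, -0.7143).
  (x - mu)^T · [Sigma^{-1} · (x - mu)] = (-2)·(-2.4286) + (-1)·(-0.7143) = 5.5714.

Step 4 — take square root: d = √(5.5714) ≈ 2.3604.

d(x, mu) = √(5.5714) ≈ 2.3604


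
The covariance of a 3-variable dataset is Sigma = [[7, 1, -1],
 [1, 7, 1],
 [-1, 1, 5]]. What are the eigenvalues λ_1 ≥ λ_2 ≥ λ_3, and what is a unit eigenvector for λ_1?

Step 1 — characteristic polynomial p(λ) = det(λI - Sigma) = λ³ - tr·λ² + c_1·λ - det, where tr = trace, c_1 = sum of the principal 2×2 minors, det = det(Sigma):
  tr = 7 + 7 + 5 = 19,
  c_1 = (7·7 - (1)²) + (7·5 - (-1)²) + (7·5 - (1)²) = 48 + 34 + 34 = 116,
  det = 7·(7·5 - (1)²) - (1)·((1)·5 - (1)·(-1)) + (-1)·((1)·(1) - 7·(-1)) = 7·(34) - (1)·(6) + (-1)·(8) = 224.
  So p(λ) = λ³ - 19λ² + 116λ - 224.
Step 2 — look for an integer root (rational root theorem: any rational root is an integer divisor of 224). Testing λ = 4:
  p(4) = 64 - 304 + 464 - 224 = 0  ✓
  Dividing out (λ - 4): p(λ) = (λ - 4)(λ² - 15λ + 56).
Step 3 — remaining eigenvalues from the quadratic λ² - 15λ + 56 = 0:
  Δ = 15² - 4·56 = 225 - 224 = 1,  λ = (15 ± √1)/2 = (15 ± 1)/2 = 8 or 7.
  Sorted: λ_1 = 8,  λ_2 = 7,  λ_3 = 4  (check: sum = 19 = tr ✓).

Step 4 — unit eigenvector for λ_1 = 8: v spans the null space of (Sigma - λ_1 I), whose rows are
  r_1 = (-1, 1, -1),  r_2 = (1, -1, 1),  r_3 = (-1, 1, -3).
  v is orthogonal to every row, so take v ∝ r_1 × r_3 = ((1)·(-3) - (-1)·(1), (-1)·(-1) - (-1)·(-3), (-1)·(1) - (1)·(-1)) = (-2, -2, 0).
  Rescale (divide by 2; multiply by -1 so the first nonzero entry is positive): u = (1, 1, 0).
  ||u|| = √((1)² + (1)² + (0)²) = √(2) ≈ 1.4142,  v_1 = u/||u|| ≈ (0.7071, 0.7071, 0) (||v_1|| = 1).

λ_1 = 8,  λ_2 = 7,  λ_3 = 4;  v_1 ≈ (0.7071, 0.7071, 0)


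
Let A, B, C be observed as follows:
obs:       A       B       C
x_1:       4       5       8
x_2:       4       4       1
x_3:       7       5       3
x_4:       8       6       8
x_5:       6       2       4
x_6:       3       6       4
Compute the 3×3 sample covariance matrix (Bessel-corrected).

Step 1 — column means:
  mean(A) = (4 + 4 + 7 + 8 + 6 + 3) / 6 = 32/6 = 5.3333
  mean(B) = (5 + 4 + 5 + 6 + 2 + 6) / 6 = 28/6 = 4.6667
  mean(C) = (8 + 1 + 3 + 8 + 4 + 4) / 6 = 28/6 = 4.6667

Step 2 — sample covariance S[i,j] = (1/(n-1)) · Σ_k (x_{k,i} - mean_i) · (x_{k,j} - mean_j), with n-1 = 5.
  S[A,A] = ((-1.3333)·(-1.3333) + (-1.3333)·(-1.3333) + (1.6667)·(1.6667) + (2.6667)·(2.6667) + (0.6667)·(0.6667) + (-2.3333)·(-2.3333)) / 5 = 19.3333/5 = 3.8667
  S[A,B] = ((-1.3333)·(0.3333) + (-1.3333)·(-0.6667) + (1.6667)·(0.3333) + (2.6667)·(1.3333) + (0.6667)·(-2.6667) + (-2.3333)·(1.3333)) / 5 = -0.3333/5 = -0.0667
  S[A,C] = ((-1.3333)·(3.3333) + (-1.3333)·(-3.6667) + (1.6667)·(-1.6667) + (2.6667)·(3.3333) + (0.6667)·(-0.6667) + (-2.3333)·(-0.6667)) / 5 = 7.6667/5 = 1.5333
  S[B,B] = ((0.3333)·(0.3333) + (-0.6667)·(-0.6667) + (0.3333)·(0.3333) + (1.3333)·(1.3333) + (-2.6667)·(-2.6667) + (1.3333)·(1.3333)) / 5 = 11.3333/5 = 2.2667
  S[B,C] = ((0.3333)·(3.3333) + (-0.6667)·(-3.6667) + (0.3333)·(-1.6667) + (1.3333)·(3.3333) + (-2.6667)·(-0.6667) + (1.3333)·(-0.6667)) / 5 = 8.3333/5 = 1.6667
  S[C,C] = ((3.3333)·(3.3333) + (-3.6667)·(-3.6667) + (-1.6667)·(-1.6667) + (3.3333)·(3.3333) + (-0.6667)·(-0.6667) + (-0.6667)·(-0.6667)) / 5 = 39.3333/5 = 7.8667

S is symmetric (S[j,i] = S[i,j]). Assembling:

S = [[3.8667, -0.0667, 1.5333],
 [-0.0667, 2.2667, 1.6667],
 [1.5333, 1.6667, 7.8667]]


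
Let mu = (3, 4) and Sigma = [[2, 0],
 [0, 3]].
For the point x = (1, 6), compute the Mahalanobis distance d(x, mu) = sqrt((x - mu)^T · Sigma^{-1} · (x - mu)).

Step 1 — centre the observation: (x - mu) = (-2, 2).

Step 2 — invert Sigma. det(Sigma) = 2·3 - (0)² = 6.
  Sigma^{-1} = (1/det) · [[d, -b], [-b, a]] = [[0.5, 0],
 [0, 0.3333]].

Step 3 — form the quadratic (x - mu)^T · Sigma^{-1} · (x - mu):
  Sigma^{-1} · (x - mu) = (-1, 0.6667).
  (x - mu)^T · [Sigma^{-1} · (x - mu)] = (-2)·(-1) + (2)·(0.6667) = 3.3333.

Step 4 — take square root: d = √(3.3333) ≈ 1.8257.

d(x, mu) = √(3.3333) ≈ 1.8257


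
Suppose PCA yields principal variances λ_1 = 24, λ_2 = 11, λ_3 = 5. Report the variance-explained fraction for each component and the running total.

Step 1 — total variance = trace(Sigma) = Σ λ_i = 24 + 11 + 5 = 40.

Step 2 — fraction explained by component i = λ_i / Σ λ:
  PC1: 24/40 = 0.6
  PC2: 11/40 = 0.275
  PC3: 5/40 = 0.125

Step 3 — cumulative fraction after k components = (λ_1 + ... + λ_k) / Σ λ:
  k = 1: 24/40 = 0.6
  k = 2: (24 + 11)/40 = 35/40 = 0.875
  k = 3: (24 + 11 + 5)/40 = 40/40 = 1

Summary (fraction, with percent):

explained: PC1 0.6 (60%), PC2 0.275 (27.5%), PC3 0.125 (12.5%);  cumulative: 0.6, 0.875, 1


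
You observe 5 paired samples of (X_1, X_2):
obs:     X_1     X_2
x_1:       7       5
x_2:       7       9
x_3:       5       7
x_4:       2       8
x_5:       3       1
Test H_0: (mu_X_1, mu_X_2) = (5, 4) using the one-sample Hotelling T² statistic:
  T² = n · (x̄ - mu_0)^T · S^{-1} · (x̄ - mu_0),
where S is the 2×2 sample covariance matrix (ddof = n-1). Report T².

Step 1 — sample mean vector:
  mean(X_1) = (7 + 7 + 5 + 2 + 3) / 5 = 24/5 = 4.8
  mean(X_2) = (5 + 9 + 7 + 8 + 1) / 5 = 30/5 = 6
  x̄ = (4.8, 6),  deviation x̄ - mu_0 = (4.8, 6) - (5, 4) = (-0.2, 2).

Step 2 — sample covariance matrix, S[i,j] = (1/(n-1)) · Σ_k (x_{k,i} - mean_i) · (x_{k,j} - mean_j), divisor n-1 = 4:
  S[X_1,X_1] = ((2.2)·(2.2) + (2.2)·(2.2) + (0.2)·(0.2) + (-2.8)·(-2.8) + (-1.8)·(-1.8)) / 4 = 20.8/4 = 5.2
  S[X_1,X_2] = ((2.2)·(-1) + (2.2)·(3) + (0.2)·(1) + (-2.8)·(2) + (-1.8)·(-5)) / 4 = 8/4 = 2
  S[X_2,X_2] = ((-1)·(-1) + (3)·(3) + (1)·(1) + (2)·(2) + (-5)·(-5)) / 4 = 40/4 = 10
  S = [[5.2, 2],
 [2, 10]].

Step 3 — invert S. det(S) = 5.2·10 - (2)² = 48.
  S^{-1} = (1/det) · [[d, -b], [-b, a]] = [[0.2083, -0.0417],
 [-0.0417, 0.1083]].

Step 4 — quadratic form (x̄ - mu_0)^T · S^{-1} · (x̄ - mu_0):
  S^{-1} · (x̄ - mu_0) = (-0.125, 0.225),
  (x̄ - mu_0)^T · [...] = (-0.2)·(-0.125) + (2)·(0.225) = 0.475.

Step 5 — scale by n: T² = 5 · 0.475 = 2.375.

T² ≈ 2.375


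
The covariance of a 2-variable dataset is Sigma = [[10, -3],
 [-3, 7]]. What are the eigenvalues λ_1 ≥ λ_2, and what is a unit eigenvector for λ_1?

Step 1 — characteristic polynomial of 2×2 Sigma:
  det(Sigma - λI) = λ² - trace · λ + det = 0.
  trace = 10 + 7 = 17, det = 10·7 - (-3)² = 61.
Step 2 — discriminant:
  Δ = trace² - 4·det = 289 - 244 = 45.
Step 3 — eigenvalues:
  λ = (trace ± √Δ)/2 = (17 ± 6.7082)/2,
  λ_1 = 11.8541,  λ_2 = 5.1459.

Step 4 — unit eigenvector for λ_1: solve (Sigma - λ_1 I)v = 0. First row:
  (10 - 11.8541)·v_x + (-3)·v_y = 0, i.e. (-1.8541)·v_x + (-3)·v_y = 0,
  so v ∝ (b, λ_1 - a) = (-3, 1.8541); multiply by -1 so the first entry is positive: u = (3, -1.8541).
  ||u|| = √((3)² + (-1.8541)²) = √(12.4377) ≈ 3.5267,
  v_1 = u/||u|| ≈ (0.8507, -0.5257) (||v_1|| = 1).

λ_1 = 11.8541,  λ_2 = 5.1459;  v_1 ≈ (0.8507, -0.5257)


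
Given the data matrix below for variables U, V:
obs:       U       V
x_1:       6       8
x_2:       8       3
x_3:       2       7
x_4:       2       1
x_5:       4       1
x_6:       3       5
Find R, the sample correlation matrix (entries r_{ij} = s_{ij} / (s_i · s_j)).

Step 1 — column means:
  mean(U) = (6 + 8 + 2 + 2 + 4 + 3) / 6 = 25/6 = 4.1667
  mean(V) = (8 + 3 + 7 + 1 + 1 + 5) / 6 = 25/6 = 4.1667

Step 2 — sample variances and covariances s[i,j] = (1/(n-1)) · Σ_k (x_{k,i} - mean_i) · (x_{k,j} - mean_j), with n-1 = 5:
  s[U,U] = ((1.8333)·(1.8333) + (3.8333)·(3.8333) + (-2.1667)·(-2.1667) + (-2.1667)·(-2.1667) + (-0.1667)·(-0.1667) + (-1.1667)·(-1.1667)) / 5 = 28.8333/5 = 5.7667
  s[U,V] = ((1.8333)·(3.8333) + (3.8333)·(-1.1667) + (-2.1667)·(2.8333) + (-2.1667)·(-3.1667) + (-0.1667)·(-3.1667) + (-1.1667)·(0.8333)) / 5 = 2.8333/5 = 0.5667
  s[V,V] = ((3.8333)·(3.8333) + (-1.1667)·(-1.1667) + (2.8333)·(2.8333) + (-3.1667)·(-3.1667) + (-3.1667)·(-3.1667) + (0.8333)·(0.8333)) / 5 = 44.8333/5 = 8.9667
  Sample standard deviations s_i = √(s[i,i]):
  s(U) = √(5.7667) = 2.4014
  s(V) = √(8.9667) = 2.9944

Step 3 — r_{ij} = s_{ij} / (s_i · s_j):
  r[U,U] = 1 (diagonal).
  r[U,V] = 0.5667 / (2.4014 · 2.9944) = 0.5667 / 7.1908 = 0.0788
  r[V,V] = 1 (diagonal).

R is symmetric with unit diagonal. Assembling:

R = [[1, 0.0788],
 [0.0788, 1]]
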